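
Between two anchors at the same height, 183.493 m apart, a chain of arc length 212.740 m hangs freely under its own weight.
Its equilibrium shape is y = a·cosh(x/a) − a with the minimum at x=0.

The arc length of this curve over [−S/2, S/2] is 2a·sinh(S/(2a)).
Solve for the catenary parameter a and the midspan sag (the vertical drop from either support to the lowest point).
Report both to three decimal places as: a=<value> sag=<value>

a=95.983 sag=47.291

seed: a₀ = √(S³/(24(L−S))) = √(183.493³/(24·29.247)) = 93.817308
iter 1: u=0.977927  f(a)=+1.431e+00  f'(a)=-6.852e-01  a ← 93.817308 − (+1.431e+00/-6.852e-01) = 95.905460
iter 2: u=0.956635  f(a)=+4.916e-02  f'(a)=-6.388e-01  a ← 95.905460 − (+4.916e-02/-6.388e-01) = 95.982418
iter 3: u=0.955868  f(a)=+6.262e-05  f'(a)=-6.372e-01  a ← 95.982418 − (+6.262e-05/-6.372e-01) = 95.982516
iter 4: u=0.955867  f(a)=+1.019e-10  f'(a)=-6.372e-01  a ← 95.982516 − (+1.019e-10/-6.372e-01) = 95.982516
iter 5: u=0.955867  f(a)=+0.000e+00  f'(a)=-6.372e-01  a ← 95.982516 − (+0.000e+00/-6.372e-01) = 95.982516
converged: |Δa| < 1e-12 after 5 iterations
sag = a·(cosh(S/(2a)) − 1) = 95.982516·(cosh(0.955867) − 1) = 47.290720
T_max/T_min = cosh(S/(2a)) = 1.492701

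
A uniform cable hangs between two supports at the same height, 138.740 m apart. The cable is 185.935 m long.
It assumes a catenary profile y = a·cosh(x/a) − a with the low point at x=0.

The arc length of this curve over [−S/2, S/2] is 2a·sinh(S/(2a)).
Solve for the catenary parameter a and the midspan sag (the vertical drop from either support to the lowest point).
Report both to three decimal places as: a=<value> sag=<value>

seed: a₀ = √(S³/(24(L−S))) = √(138.740³/(24·47.195)) = 48.556673
iter 1: u=1.428640  f(a)=+5.057e+00  f'(a)=-2.371e+00  a ← 48.556673 − (+5.057e+00/-2.371e+00) = 50.689827
iter 2: u=1.368519  f(a)=+3.523e-01  f'(a)=-2.051e+00  a ← 50.689827 − (+3.523e-01/-2.051e+00) = 50.861628
iter 3: u=1.363897  f(a)=+1.994e-03  f'(a)=-2.028e+00  a ← 50.861628 − (+1.994e-03/-2.028e+00) = 50.862611
iter 4: u=1.363870  f(a)=+6.462e-08  f'(a)=-2.028e+00  a ← 50.862611 − (+6.462e-08/-2.028e+00) = 50.862611
iter 5: u=1.363870  f(a)=+0.000e+00  f'(a)=-2.028e+00  a ← 50.862611 − (+0.000e+00/-2.028e+00) = 50.862611
converged: |Δa| < 1e-12 after 5 iterations
sag = a·(cosh(S/(2a)) − 1) = 50.862611·(cosh(1.363870) − 1) = 55.108900
T_max/T_min = cosh(S/(2a)) = 2.083485

a=50.863 sag=55.109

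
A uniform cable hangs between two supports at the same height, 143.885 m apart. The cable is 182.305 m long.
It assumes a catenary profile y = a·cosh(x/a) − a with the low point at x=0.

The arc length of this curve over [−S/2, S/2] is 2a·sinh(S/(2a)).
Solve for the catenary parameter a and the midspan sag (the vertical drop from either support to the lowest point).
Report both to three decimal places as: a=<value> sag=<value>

seed: a₀ = √(S³/(24(L−S))) = √(143.885³/(24·38.420)) = 56.838025
iter 1: u=1.265746  f(a)=+3.198e+00  f'(a)=-1.581e+00  a ← 56.838025 − (+3.198e+00/-1.581e+00) = 58.860265
iter 2: u=1.222259  f(a)=+1.786e-01  f'(a)=-1.409e+00  a ← 58.860265 − (+1.786e-01/-1.409e+00) = 58.986997
iter 3: u=1.219633  f(a)=+6.299e-04  f'(a)=-1.399e+00  a ← 58.986997 − (+6.299e-04/-1.399e+00) = 58.987447
iter 4: u=1.219624  f(a)=+7.897e-09  f'(a)=-1.399e+00  a ← 58.987447 − (+7.897e-09/-1.399e+00) = 58.987447
iter 5: u=1.219624  f(a)=+2.842e-14  f'(a)=-1.399e+00  a ← 58.987447 − (+2.842e-14/-1.399e+00) = 58.987447
converged: |Δa| < 1e-12 after 5 iterations
sag = a·(cosh(S/(2a)) − 1) = 58.987447·(cosh(1.219624) − 1) = 49.586478
T_max/T_min = cosh(S/(2a)) = 1.840628

a=58.987 sag=49.586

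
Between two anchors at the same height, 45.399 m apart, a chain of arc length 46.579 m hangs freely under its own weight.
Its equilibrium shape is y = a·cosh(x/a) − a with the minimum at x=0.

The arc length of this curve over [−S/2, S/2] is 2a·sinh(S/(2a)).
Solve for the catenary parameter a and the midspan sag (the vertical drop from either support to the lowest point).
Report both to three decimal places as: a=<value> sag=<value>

seed: a₀ = √(S³/(24(L−S))) = √(45.399³/(24·1.180)) = 57.480800
iter 1: u=0.394906  f(a)=+9.235e-03  f'(a)=-4.170e-02  a ← 57.480800 − (+9.235e-03/-4.170e-02) = 57.702265
iter 2: u=0.393390  f(a)=+5.365e-05  f'(a)=-4.122e-02  a ← 57.702265 − (+5.365e-05/-4.122e-02) = 57.703567
iter 3: u=0.393381  f(a)=+1.834e-09  f'(a)=-4.122e-02  a ← 57.703567 − (+1.834e-09/-4.122e-02) = 57.703567
iter 4: u=0.393381  f(a)=+0.000e+00  f'(a)=-4.122e-02  a ← 57.703567 − (+0.000e+00/-4.122e-02) = 57.703567
converged: |Δa| < 1e-12 after 4 iterations
sag = a·(cosh(S/(2a)) − 1) = 57.703567·(cosh(0.393381) − 1) = 4.522653
T_max/T_min = cosh(S/(2a)) = 1.078377

a=57.704 sag=4.523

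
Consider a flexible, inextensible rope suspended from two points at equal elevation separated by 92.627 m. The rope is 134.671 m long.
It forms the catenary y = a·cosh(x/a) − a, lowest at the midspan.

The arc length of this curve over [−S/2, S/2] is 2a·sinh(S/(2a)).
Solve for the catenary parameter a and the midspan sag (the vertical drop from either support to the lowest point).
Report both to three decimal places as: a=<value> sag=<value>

a=29.805 sag=43.832

seed: a₀ = √(S³/(24(L−S))) = √(92.627³/(24·42.044)) = 28.063948
iter 1: u=1.650285  f(a)=+6.111e+00  f'(a)=-3.896e+00  a ← 28.063948 − (+6.111e+00/-3.896e+00) = 29.632513
iter 2: u=1.562929  f(a)=+5.498e-01  f'(a)=-3.224e+00  a ← 29.632513 − (+5.498e-01/-3.224e+00) = 29.803048
iter 3: u=1.553985  f(a)=+5.421e-03  f'(a)=-3.160e+00  a ← 29.803048 − (+5.421e-03/-3.160e+00) = 29.804763
iter 4: u=1.553896  f(a)=+5.386e-07  f'(a)=-3.160e+00  a ← 29.804763 − (+5.386e-07/-3.160e+00) = 29.804763
iter 5: u=1.553896  f(a)=+0.000e+00  f'(a)=-3.160e+00  a ← 29.804763 − (+0.000e+00/-3.160e+00) = 29.804763
converged: |Δa| < 1e-12 after 5 iterations
sag = a·(cosh(S/(2a)) − 1) = 29.804763·(cosh(1.553896) − 1) = 43.832140
T_max/T_min = cosh(S/(2a)) = 2.470642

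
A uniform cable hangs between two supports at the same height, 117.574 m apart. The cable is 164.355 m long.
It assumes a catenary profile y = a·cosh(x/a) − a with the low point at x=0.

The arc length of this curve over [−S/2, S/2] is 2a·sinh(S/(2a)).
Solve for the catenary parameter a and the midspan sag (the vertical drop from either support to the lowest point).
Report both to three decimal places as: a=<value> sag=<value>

a=40.138 sag=51.318

seed: a₀ = √(S³/(24(L−S))) = √(117.574³/(24·46.781)) = 38.047539
iter 1: u=1.545093  f(a)=+5.912e+00  f'(a)=-3.098e+00  a ← 38.047539 − (+5.912e+00/-3.098e+00) = 39.955644
iter 2: u=1.471307  f(a)=+4.739e-01  f'(a)=-2.620e+00  a ← 39.955644 − (+4.739e-01/-2.620e+00) = 40.136507
iter 3: u=1.464677  f(a)=+3.630e-03  f'(a)=-2.580e+00  a ← 40.136507 − (+3.630e-03/-2.580e+00) = 40.137914
iter 4: u=1.464625  f(a)=+2.167e-07  f'(a)=-2.580e+00  a ← 40.137914 − (+2.167e-07/-2.580e+00) = 40.137915
iter 5: u=1.464625  f(a)=-2.842e-14  f'(a)=-2.580e+00  a ← 40.137915 − (-2.842e-14/-2.580e+00) = 40.137915
converged: |Δa| < 1e-12 after 5 iterations
sag = a·(cosh(S/(2a)) − 1) = 40.137915·(cosh(1.464625) − 1) = 51.318051
T_max/T_min = cosh(S/(2a)) = 2.278543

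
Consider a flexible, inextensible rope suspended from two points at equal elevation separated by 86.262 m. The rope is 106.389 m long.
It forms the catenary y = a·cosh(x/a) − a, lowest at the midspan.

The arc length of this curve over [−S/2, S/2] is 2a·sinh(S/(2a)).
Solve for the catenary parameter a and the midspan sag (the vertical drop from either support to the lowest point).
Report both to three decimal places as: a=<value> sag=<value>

a=37.666 sag=27.514

seed: a₀ = √(S³/(24(L−S))) = √(86.262³/(24·20.127)) = 36.453073
iter 1: u=1.183192  f(a)=+1.457e+00  f'(a)=-1.267e+00  a ← 36.453073 − (+1.457e+00/-1.267e+00) = 37.602998
iter 2: u=1.147010  f(a)=+7.177e-02  f'(a)=-1.145e+00  a ← 37.602998 − (+7.177e-02/-1.145e+00) = 37.665693
iter 3: u=1.145100  f(a)=+1.942e-04  f'(a)=-1.139e+00  a ← 37.665693 − (+1.942e-04/-1.139e+00) = 37.665863
iter 4: u=1.145095  f(a)=+1.430e-09  f'(a)=-1.139e+00  a ← 37.665863 − (+1.430e-09/-1.139e+00) = 37.665863
iter 5: u=1.145095  f(a)=-2.842e-14  f'(a)=-1.139e+00  a ← 37.665863 − (-2.842e-14/-1.139e+00) = 37.665863
converged: |Δa| < 1e-12 after 5 iterations
sag = a·(cosh(S/(2a)) − 1) = 37.665863·(cosh(1.145095) − 1) = 27.513674
T_max/T_min = cosh(S/(2a)) = 1.730467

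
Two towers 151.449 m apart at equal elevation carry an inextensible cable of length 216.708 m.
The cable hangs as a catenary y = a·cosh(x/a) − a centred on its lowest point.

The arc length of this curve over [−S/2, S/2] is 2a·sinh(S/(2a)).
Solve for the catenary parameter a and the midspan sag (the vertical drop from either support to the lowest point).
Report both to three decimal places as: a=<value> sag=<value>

a=49.880 sag=69.404

seed: a₀ = √(S³/(24(L−S))) = √(151.449³/(24·65.259)) = 47.094890
iter 1: u=1.607913  f(a)=+8.974e+00  f'(a)=-3.557e+00  a ← 47.094890 − (+8.974e+00/-3.557e+00) = 49.617683
iter 2: u=1.526160  f(a)=+7.716e-01  f'(a)=-2.970e+00  a ← 49.617683 − (+7.716e-01/-2.970e+00) = 49.877496
iter 3: u=1.518210  f(a)=+6.888e-03  f'(a)=-2.917e+00  a ← 49.877496 − (+6.888e-03/-2.917e+00) = 49.879858
iter 4: u=1.518138  f(a)=+5.598e-07  f'(a)=-2.916e+00  a ← 49.879858 − (+5.598e-07/-2.916e+00) = 49.879858
iter 5: u=1.518138  f(a)=+0.000e+00  f'(a)=-2.916e+00  a ← 49.879858 − (+0.000e+00/-2.916e+00) = 49.879858
converged: |Δa| < 1e-12 after 5 iterations
sag = a·(cosh(S/(2a)) − 1) = 49.879858·(cosh(1.518138) − 1) = 69.403794
T_max/T_min = cosh(S/(2a)) = 2.391419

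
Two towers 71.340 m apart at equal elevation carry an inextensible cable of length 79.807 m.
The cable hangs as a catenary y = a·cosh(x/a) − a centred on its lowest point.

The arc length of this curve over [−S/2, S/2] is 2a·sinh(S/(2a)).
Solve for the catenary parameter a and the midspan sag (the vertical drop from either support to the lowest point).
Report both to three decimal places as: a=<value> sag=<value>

seed: a₀ = √(S³/(24(L−S))) = √(71.340³/(24·8.467)) = 42.269709
iter 1: u=0.843867  f(a)=+3.066e-01  f'(a)=-4.299e-01  a ← 42.269709 − (+3.066e-01/-4.299e-01) = 42.983009
iter 2: u=0.829863  f(a)=+7.934e-03  f'(a)=-4.079e-01  a ← 42.983009 − (+7.934e-03/-4.079e-01) = 43.002460
iter 3: u=0.829487  f(a)=+5.625e-06  f'(a)=-4.073e-01  a ← 43.002460 − (+5.625e-06/-4.073e-01) = 43.002474
iter 4: u=0.829487  f(a)=+2.856e-12  f'(a)=-4.073e-01  a ← 43.002474 − (+2.856e-12/-4.073e-01) = 43.002474
converged: |Δa| < 1e-12 after 4 iterations
sag = a·(cosh(S/(2a)) − 1) = 43.002474·(cosh(0.829487) − 1) = 15.661843
T_max/T_min = cosh(S/(2a)) = 1.364208

a=43.002 sag=15.662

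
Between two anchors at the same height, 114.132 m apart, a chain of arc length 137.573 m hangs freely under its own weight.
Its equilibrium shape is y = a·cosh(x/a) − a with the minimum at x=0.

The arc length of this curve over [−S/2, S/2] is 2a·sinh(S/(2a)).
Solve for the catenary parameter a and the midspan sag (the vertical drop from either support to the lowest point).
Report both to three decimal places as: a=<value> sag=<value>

a=52.921 sag=33.868

seed: a₀ = √(S³/(24(L−S))) = √(114.132³/(24·23.441)) = 51.406431
iter 1: u=1.110095  f(a)=+1.487e+00  f'(a)=-1.029e+00  a ← 51.406431 − (+1.487e+00/-1.029e+00) = 52.851343
iter 2: u=1.079745  f(a)=+6.502e-02  f'(a)=-9.412e-01  a ← 52.851343 − (+6.502e-02/-9.412e-01) = 52.920423
iter 3: u=1.078336  f(a)=+1.368e-04  f'(a)=-9.373e-01  a ← 52.920423 − (+1.368e-04/-9.373e-01) = 52.920569
iter 4: u=1.078333  f(a)=+6.085e-10  f'(a)=-9.373e-01  a ← 52.920569 − (+6.085e-10/-9.373e-01) = 52.920569
iter 5: u=1.078333  f(a)=-5.684e-14  f'(a)=-9.373e-01  a ← 52.920569 − (-5.684e-14/-9.373e-01) = 52.920569
converged: |Δa| < 1e-12 after 5 iterations
sag = a·(cosh(S/(2a)) − 1) = 52.920569·(cosh(1.078333) − 1) = 33.867502
T_max/T_min = cosh(S/(2a)) = 1.639969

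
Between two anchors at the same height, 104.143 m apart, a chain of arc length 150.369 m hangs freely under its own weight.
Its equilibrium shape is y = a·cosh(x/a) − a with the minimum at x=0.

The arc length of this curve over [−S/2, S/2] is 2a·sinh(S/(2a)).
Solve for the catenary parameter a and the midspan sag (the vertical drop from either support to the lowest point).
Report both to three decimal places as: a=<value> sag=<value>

seed: a₀ = √(S³/(24(L−S))) = √(104.143³/(24·46.226)) = 31.907762
iter 1: u=1.631938  f(a)=+6.561e+00  f'(a)=-3.746e+00  a ← 31.907762 − (+6.561e+00/-3.746e+00) = 33.659004
iter 2: u=1.547030  f(a)=+5.788e-01  f'(a)=-3.112e+00  a ← 33.659004 − (+5.788e-01/-3.112e+00) = 33.845016
iter 3: u=1.538528  f(a)=+5.469e-03  f'(a)=-3.053e+00  a ← 33.845016 − (+5.469e-03/-3.053e+00) = 33.846808
iter 4: u=1.538446  f(a)=+4.985e-07  f'(a)=-3.053e+00  a ← 33.846808 − (+4.985e-07/-3.053e+00) = 33.846808
iter 5: u=1.538446  f(a)=+0.000e+00  f'(a)=-3.053e+00  a ← 33.846808 − (+0.000e+00/-3.053e+00) = 33.846808
converged: |Δa| < 1e-12 after 5 iterations
sag = a·(cosh(S/(2a)) − 1) = 33.846808·(cosh(1.538446) − 1) = 48.605090
T_max/T_min = cosh(S/(2a)) = 2.436032

a=33.847 sag=48.605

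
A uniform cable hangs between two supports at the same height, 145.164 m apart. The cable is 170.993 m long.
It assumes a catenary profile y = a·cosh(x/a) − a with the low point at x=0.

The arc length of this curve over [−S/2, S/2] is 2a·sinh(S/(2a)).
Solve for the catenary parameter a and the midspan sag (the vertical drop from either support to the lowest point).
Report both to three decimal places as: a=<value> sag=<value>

a=72.050 sag=39.757

seed: a₀ = √(S³/(24(L−S))) = √(145.164³/(24·25.829)) = 70.247193
iter 1: u=1.033237  f(a)=+1.414e+00  f'(a)=-8.169e-01  a ← 70.247193 − (+1.414e+00/-8.169e-01) = 71.978413
iter 2: u=1.008386  f(a)=+5.397e-02  f'(a)=-7.557e-01  a ← 71.978413 − (+5.397e-02/-7.557e-01) = 72.049835
iter 3: u=1.007386  f(a)=+8.550e-05  f'(a)=-7.533e-01  a ← 72.049835 − (+8.550e-05/-7.533e-01) = 72.049948
iter 4: u=1.007384  f(a)=+2.153e-10  f'(a)=-7.533e-01  a ← 72.049948 − (+2.153e-10/-7.533e-01) = 72.049948
iter 5: u=1.007384  f(a)=+2.842e-14  f'(a)=-7.533e-01  a ← 72.049948 − (+2.842e-14/-7.533e-01) = 72.049948
converged: |Δa| < 1e-12 after 5 iterations
sag = a·(cosh(S/(2a)) − 1) = 72.049948·(cosh(1.007384) − 1) = 39.757236
T_max/T_min = cosh(S/(2a)) = 1.551801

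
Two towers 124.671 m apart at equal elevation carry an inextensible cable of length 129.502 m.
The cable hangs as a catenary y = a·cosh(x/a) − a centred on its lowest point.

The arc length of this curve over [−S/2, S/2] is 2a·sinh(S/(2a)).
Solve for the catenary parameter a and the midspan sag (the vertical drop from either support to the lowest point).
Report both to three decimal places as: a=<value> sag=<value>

seed: a₀ = √(S³/(24(L−S))) = √(124.671³/(24·4.831)) = 129.277821
iter 1: u=0.482182  f(a)=+5.647e-02  f'(a)=-7.649e-02  a ← 129.277821 − (+5.647e-02/-7.649e-02) = 130.016113
iter 2: u=0.479444  f(a)=+4.874e-04  f'(a)=-7.518e-02  a ← 130.016113 − (+4.874e-04/-7.518e-02) = 130.022597
iter 3: u=0.479421  f(a)=+3.701e-08  f'(a)=-7.516e-02  a ← 130.022597 − (+3.701e-08/-7.516e-02) = 130.022598
iter 4: u=0.479421  f(a)=+0.000e+00  f'(a)=-7.516e-02  a ← 130.022598 − (+0.000e+00/-7.516e-02) = 130.022598
converged: |Δa| < 1e-12 after 4 iterations
sag = a·(cosh(S/(2a)) − 1) = 130.022598·(cosh(0.479421) − 1) = 15.230863
T_max/T_min = cosh(S/(2a)) = 1.117140

a=130.023 sag=15.231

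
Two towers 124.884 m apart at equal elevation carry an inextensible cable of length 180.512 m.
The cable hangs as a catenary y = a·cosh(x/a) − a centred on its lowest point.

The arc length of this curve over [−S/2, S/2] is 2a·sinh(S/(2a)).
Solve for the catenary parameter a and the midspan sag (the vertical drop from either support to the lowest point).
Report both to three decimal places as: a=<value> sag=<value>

seed: a₀ = √(S³/(24(L−S))) = √(124.884³/(24·55.628)) = 38.195118
iter 1: u=1.634816  f(a)=+7.925e+00  f'(a)=-3.769e+00  a ← 38.195118 − (+7.925e+00/-3.769e+00) = 40.297472
iter 2: u=1.549526  f(a)=+7.013e-01  f'(a)=-3.129e+00  a ← 40.297472 − (+7.013e-01/-3.129e+00) = 40.521600
iter 3: u=1.540956  f(a)=+6.672e-03  f'(a)=-3.070e+00  a ← 40.521600 − (+6.672e-03/-3.070e+00) = 40.523773
iter 4: u=1.540873  f(a)=+6.164e-07  f'(a)=-3.069e+00  a ← 40.523773 − (+6.164e-07/-3.069e+00) = 40.523773
iter 5: u=1.540873  f(a)=+2.842e-14  f'(a)=-3.069e+00  a ← 40.523773 − (+2.842e-14/-3.069e+00) = 40.523773
converged: |Δa| < 1e-12 after 5 iterations
sag = a·(cosh(S/(2a)) − 1) = 40.523773·(cosh(1.540873) − 1) = 58.412175
T_max/T_min = cosh(S/(2a)) = 2.441430

a=40.524 sag=58.412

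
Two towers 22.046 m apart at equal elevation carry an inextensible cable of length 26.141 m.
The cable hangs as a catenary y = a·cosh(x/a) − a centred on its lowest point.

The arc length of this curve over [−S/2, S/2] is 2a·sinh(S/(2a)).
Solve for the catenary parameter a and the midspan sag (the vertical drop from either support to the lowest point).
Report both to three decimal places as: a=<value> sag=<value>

a=10.721 sag=6.184

seed: a₀ = √(S³/(24(L−S))) = √(22.046³/(24·4.095)) = 10.441482
iter 1: u=1.055693  f(a)=+2.343e-01  f'(a)=-8.753e-01  a ← 10.441482 − (+2.343e-01/-8.753e-01) = 10.709196
iter 2: u=1.029302  f(a)=+9.315e-03  f'(a)=-8.070e-01  a ← 10.709196 − (+9.315e-03/-8.070e-01) = 10.720739
iter 3: u=1.028194  f(a)=+1.607e-05  f'(a)=-8.042e-01  a ← 10.720739 − (+1.607e-05/-8.042e-01) = 10.720759
iter 4: u=1.028192  f(a)=+4.799e-11  f'(a)=-8.042e-01  a ← 10.720759 − (+4.799e-11/-8.042e-01) = 10.720759
iter 5: u=1.028192  f(a)=-3.553e-15  f'(a)=-8.042e-01  a ← 10.720759 − (-3.553e-15/-8.042e-01) = 10.720759
converged: |Δa| < 1e-12 after 5 iterations
sag = a·(cosh(S/(2a)) − 1) = 10.720759·(cosh(1.028192) − 1) = 6.184052
T_max/T_min = cosh(S/(2a)) = 1.576830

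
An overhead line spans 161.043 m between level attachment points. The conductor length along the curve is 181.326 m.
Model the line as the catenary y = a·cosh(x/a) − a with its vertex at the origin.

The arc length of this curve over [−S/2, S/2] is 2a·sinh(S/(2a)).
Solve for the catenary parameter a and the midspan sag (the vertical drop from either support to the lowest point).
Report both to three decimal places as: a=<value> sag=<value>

a=94.329 sag=36.506

seed: a₀ = √(S³/(24(L−S))) = √(161.043³/(24·20.283)) = 92.627739
iter 1: u=0.869302  f(a)=+7.803e-01  f'(a)=-4.719e-01  a ← 92.627739 − (+7.803e-01/-4.719e-01) = 94.281131
iter 2: u=0.854057  f(a)=+2.138e-02  f'(a)=-4.464e-01  a ← 94.281131 − (+2.138e-02/-4.464e-01) = 94.329032
iter 3: u=0.853624  f(a)=+1.706e-05  f'(a)=-4.457e-01  a ← 94.329032 − (+1.706e-05/-4.457e-01) = 94.329071
iter 4: u=0.853623  f(a)=+1.086e-11  f'(a)=-4.457e-01  a ← 94.329071 − (+1.086e-11/-4.457e-01) = 94.329071
converged: |Δa| < 1e-12 after 4 iterations
sag = a·(cosh(S/(2a)) − 1) = 94.329071·(cosh(0.853623) − 1) = 36.505761
T_max/T_min = cosh(S/(2a)) = 1.387004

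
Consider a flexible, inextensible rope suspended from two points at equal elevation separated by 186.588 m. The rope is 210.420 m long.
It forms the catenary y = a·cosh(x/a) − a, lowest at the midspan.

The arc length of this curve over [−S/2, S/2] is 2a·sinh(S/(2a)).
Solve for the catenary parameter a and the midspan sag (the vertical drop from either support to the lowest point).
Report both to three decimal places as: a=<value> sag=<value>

seed: a₀ = √(S³/(24(L−S))) = √(186.588³/(24·23.832)) = 106.571161
iter 1: u=0.875415  f(a)=+9.300e-01  f'(a)=-4.825e-01  a ← 106.571161 − (+9.300e-01/-4.825e-01) = 108.498767
iter 2: u=0.859862  f(a)=+2.583e-02  f'(a)=-4.560e-01  a ← 108.498767 − (+2.583e-02/-4.560e-01) = 108.555417
iter 3: u=0.859414  f(a)=+2.119e-05  f'(a)=-4.553e-01  a ← 108.555417 − (+2.119e-05/-4.553e-01) = 108.555463
iter 4: u=0.859413  f(a)=+1.430e-11  f'(a)=-4.553e-01  a ← 108.555463 − (+1.430e-11/-4.553e-01) = 108.555463
converged: |Δa| < 1e-12 after 4 iterations
sag = a·(cosh(S/(2a)) − 1) = 108.555463·(cosh(0.859413) − 1) = 42.618055
T_max/T_min = cosh(S/(2a)) = 1.392592

a=108.555 sag=42.618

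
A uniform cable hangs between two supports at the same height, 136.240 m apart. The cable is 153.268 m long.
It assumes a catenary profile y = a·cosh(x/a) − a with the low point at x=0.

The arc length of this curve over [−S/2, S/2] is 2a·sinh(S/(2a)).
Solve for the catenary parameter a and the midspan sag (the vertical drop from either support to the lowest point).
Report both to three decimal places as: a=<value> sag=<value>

a=80.097 sag=30.756

seed: a₀ = √(S³/(24(L−S))) = √(136.240³/(24·17.028)) = 78.662820
iter 1: u=0.865975  f(a)=+6.500e-01  f'(a)=-4.663e-01  a ← 78.662820 − (+6.500e-01/-4.663e-01) = 80.056807
iter 2: u=0.850896  f(a)=+1.768e-02  f'(a)=-4.412e-01  a ← 80.056807 − (+1.768e-02/-4.412e-01) = 80.096878
iter 3: u=0.850470  f(a)=+1.389e-05  f'(a)=-4.405e-01  a ← 80.096878 − (+1.389e-05/-4.405e-01) = 80.096909
iter 4: u=0.850470  f(a)=+8.583e-12  f'(a)=-4.405e-01  a ← 80.096909 − (+8.583e-12/-4.405e-01) = 80.096909
converged: |Δa| < 1e-12 after 4 iterations
sag = a·(cosh(S/(2a)) − 1) = 80.096909·(cosh(0.850470) − 1) = 30.755627
T_max/T_min = cosh(S/(2a)) = 1.383980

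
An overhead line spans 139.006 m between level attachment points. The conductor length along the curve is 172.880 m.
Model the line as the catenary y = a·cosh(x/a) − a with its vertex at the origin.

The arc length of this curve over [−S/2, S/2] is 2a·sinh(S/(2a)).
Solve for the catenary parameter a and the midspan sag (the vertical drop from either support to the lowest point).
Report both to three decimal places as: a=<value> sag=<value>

seed: a₀ = √(S³/(24(L−S))) = √(139.006³/(24·33.874)) = 57.479298
iter 1: u=1.209183  f(a)=+2.564e+00  f'(a)=-1.360e+00  a ← 57.479298 − (+2.564e+00/-1.360e+00) = 59.364554
iter 2: u=1.170783  f(a)=+1.316e-01  f'(a)=-1.224e+00  a ← 59.364554 − (+1.316e-01/-1.224e+00) = 59.472054
iter 3: u=1.168667  f(a)=+3.878e-04  f'(a)=-1.217e+00  a ← 59.472054 − (+3.878e-04/-1.217e+00) = 59.472372
iter 4: u=1.168660  f(a)=+3.391e-09  f'(a)=-1.217e+00  a ← 59.472372 − (+3.391e-09/-1.217e+00) = 59.472372
iter 5: u=1.168660  f(a)=-5.684e-14  f'(a)=-1.217e+00  a ← 59.472372 − (-5.684e-14/-1.217e+00) = 59.472372
converged: |Δa| < 1e-12 after 5 iterations
sag = a·(cosh(S/(2a)) − 1) = 59.472372·(cosh(1.168660) − 1) = 45.450631
T_max/T_min = cosh(S/(2a)) = 1.764231

a=59.472 sag=45.451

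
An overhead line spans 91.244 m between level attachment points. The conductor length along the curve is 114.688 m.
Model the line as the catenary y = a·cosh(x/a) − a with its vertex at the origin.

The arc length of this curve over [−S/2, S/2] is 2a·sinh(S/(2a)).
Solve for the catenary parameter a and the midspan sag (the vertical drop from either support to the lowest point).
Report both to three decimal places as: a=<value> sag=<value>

a=38.084 sag=30.755

seed: a₀ = √(S³/(24(L−S))) = √(91.244³/(24·23.444)) = 36.743879
iter 1: u=1.241622  f(a)=+1.875e+00  f'(a)=-1.484e+00  a ← 36.743879 − (+1.875e+00/-1.484e+00) = 38.007309
iter 2: u=1.200348  f(a)=+1.010e-01  f'(a)=-1.328e+00  a ← 38.007309 − (+1.010e-01/-1.328e+00) = 38.083400
iter 3: u=1.197950  f(a)=+3.305e-04  f'(a)=-1.319e+00  a ← 38.083400 − (+3.305e-04/-1.319e+00) = 38.083651
iter 4: u=1.197942  f(a)=+3.560e-09  f'(a)=-1.319e+00  a ← 38.083651 − (+3.560e-09/-1.319e+00) = 38.083651
iter 5: u=1.197942  f(a)=-1.421e-14  f'(a)=-1.319e+00  a ← 38.083651 − (-1.421e-14/-1.319e+00) = 38.083651
converged: |Δa| < 1e-12 after 5 iterations
sag = a·(cosh(S/(2a)) − 1) = 38.083651·(cosh(1.197942) − 1) = 30.754557
T_max/T_min = cosh(S/(2a)) = 1.807553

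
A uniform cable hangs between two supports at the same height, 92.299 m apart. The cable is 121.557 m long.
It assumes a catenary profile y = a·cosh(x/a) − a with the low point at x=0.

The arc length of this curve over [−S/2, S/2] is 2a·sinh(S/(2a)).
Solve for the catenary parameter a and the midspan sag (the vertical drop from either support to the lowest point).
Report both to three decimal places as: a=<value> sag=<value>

seed: a₀ = √(S³/(24(L−S))) = √(92.299³/(24·29.258)) = 33.463207
iter 1: u=1.379112  f(a)=+2.912e+00  f'(a)=-2.105e+00  a ← 33.463207 − (+2.912e+00/-2.105e+00) = 34.846683
iter 2: u=1.324358  f(a)=+1.903e-01  f'(a)=-1.838e+00  a ← 34.846683 − (+1.903e-01/-1.838e+00) = 34.950239
iter 3: u=1.320434  f(a)=+9.387e-04  f'(a)=-1.820e+00  a ← 34.950239 − (+9.387e-04/-1.820e+00) = 34.950755
iter 4: u=1.320415  f(a)=+2.309e-08  f'(a)=-1.820e+00  a ← 34.950755 − (+2.309e-08/-1.820e+00) = 34.950755
iter 5: u=1.320415  f(a)=+1.421e-14  f'(a)=-1.820e+00  a ← 34.950755 − (+1.421e-14/-1.820e+00) = 34.950755
converged: |Δa| < 1e-12 after 5 iterations
sag = a·(cosh(S/(2a)) − 1) = 34.950755·(cosh(1.320415) − 1) = 35.160452
T_max/T_min = cosh(S/(2a)) = 2.006000

a=34.951 sag=35.160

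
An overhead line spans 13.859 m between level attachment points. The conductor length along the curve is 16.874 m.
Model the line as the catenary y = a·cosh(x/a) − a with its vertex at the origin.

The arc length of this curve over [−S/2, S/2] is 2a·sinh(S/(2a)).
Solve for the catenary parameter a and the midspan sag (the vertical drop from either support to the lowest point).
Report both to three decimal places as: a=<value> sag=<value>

a=6.254 sag=4.248

seed: a₀ = √(S³/(24(L−S))) = √(13.859³/(24·3.015)) = 6.065248
iter 1: u=1.142492  f(a)=+2.030e-01  f'(a)=-1.130e+00  a ← 6.065248 − (+2.030e-01/-1.130e+00) = 6.244869
iter 2: u=1.109631  f(a)=+9.367e-03  f'(a)=-1.028e+00  a ← 6.244869 − (+9.367e-03/-1.028e+00) = 6.253980
iter 3: u=1.108014  f(a)=+2.208e-05  f'(a)=-1.023e+00  a ← 6.253980 − (+2.208e-05/-1.023e+00) = 6.254002
iter 4: u=1.108011  f(a)=+1.233e-10  f'(a)=-1.023e+00  a ← 6.254002 − (+1.233e-10/-1.023e+00) = 6.254002
iter 5: u=1.108011  f(a)=+3.553e-15  f'(a)=-1.023e+00  a ← 6.254002 − (+3.553e-15/-1.023e+00) = 6.254002
converged: |Δa| < 1e-12 after 5 iterations
sag = a·(cosh(S/(2a)) − 1) = 6.254002·(cosh(1.108011) − 1) = 4.248165
T_max/T_min = cosh(S/(2a)) = 1.679271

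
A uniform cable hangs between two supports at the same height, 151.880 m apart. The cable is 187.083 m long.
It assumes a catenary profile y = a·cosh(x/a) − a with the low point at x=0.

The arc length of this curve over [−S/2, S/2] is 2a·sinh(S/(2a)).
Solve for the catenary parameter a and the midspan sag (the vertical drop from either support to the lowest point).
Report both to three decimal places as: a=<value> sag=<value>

seed: a₀ = √(S³/(24(L−S))) = √(151.880³/(24·35.203)) = 64.395486
iter 1: u=1.179275  f(a)=+2.530e+00  f'(a)=-1.253e+00  a ← 64.395486 − (+2.530e+00/-1.253e+00) = 66.414787
iter 2: u=1.143420  f(a)=+1.239e-01  f'(a)=-1.133e+00  a ← 66.414787 − (+1.239e-01/-1.133e+00) = 66.524131
iter 3: u=1.141541  f(a)=+3.309e-04  f'(a)=-1.127e+00  a ← 66.524131 − (+3.309e-04/-1.127e+00) = 66.524424
iter 4: u=1.141536  f(a)=+2.374e-09  f'(a)=-1.127e+00  a ← 66.524424 − (+2.374e-09/-1.127e+00) = 66.524424
iter 5: u=1.141536  f(a)=+0.000e+00  f'(a)=-1.127e+00  a ← 66.524424 − (+0.000e+00/-1.127e+00) = 66.524424
converged: |Δa| < 1e-12 after 5 iterations
sag = a·(cosh(S/(2a)) − 1) = 66.524424·(cosh(1.141536) − 1) = 48.260206
T_max/T_min = cosh(S/(2a)) = 1.725451

a=66.524 sag=48.260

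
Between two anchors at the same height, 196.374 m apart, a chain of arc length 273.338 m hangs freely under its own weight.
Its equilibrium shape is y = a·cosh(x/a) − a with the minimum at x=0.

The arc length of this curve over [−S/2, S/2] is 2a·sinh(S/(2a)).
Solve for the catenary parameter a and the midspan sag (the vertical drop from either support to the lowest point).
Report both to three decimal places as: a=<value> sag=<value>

a=67.498 sag=84.930

seed: a₀ = √(S³/(24(L−S))) = √(196.374³/(24·76.964)) = 64.028974
iter 1: u=1.533478  f(a)=+9.573e+00  f'(a)=-3.019e+00  a ← 64.028974 − (+9.573e+00/-3.019e+00) = 67.199873
iter 2: u=1.461119  f(a)=+7.571e-01  f'(a)=-2.559e+00  a ← 67.199873 − (+7.571e-01/-2.559e+00) = 67.495750
iter 3: u=1.454714  f(a)=+5.634e-03  f'(a)=-2.521e+00  a ← 67.495750 − (+5.634e-03/-2.521e+00) = 67.497985
iter 4: u=1.454666  f(a)=+3.171e-07  f'(a)=-2.520e+00  a ← 67.497985 − (+3.171e-07/-2.520e+00) = 67.497986
iter 5: u=1.454666  f(a)=+5.684e-14  f'(a)=-2.520e+00  a ← 67.497986 − (+5.684e-14/-2.520e+00) = 67.497986
converged: |Δa| < 1e-12 after 5 iterations
sag = a·(cosh(S/(2a)) − 1) = 67.497986·(cosh(1.454666) − 1) = 84.930337
T_max/T_min = cosh(S/(2a)) = 2.258265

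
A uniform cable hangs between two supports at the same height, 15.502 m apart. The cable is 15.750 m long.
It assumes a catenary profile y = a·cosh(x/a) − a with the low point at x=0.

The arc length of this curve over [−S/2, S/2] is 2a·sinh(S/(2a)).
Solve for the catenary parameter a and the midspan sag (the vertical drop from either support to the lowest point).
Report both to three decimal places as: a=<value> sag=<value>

a=25.078 sag=1.207

seed: a₀ = √(S³/(24(L−S))) = √(15.502³/(24·0.248)) = 25.017859
iter 1: u=0.309819  f(a)=+1.193e-03  f'(a)=-2.002e-02  a ← 25.017859 − (+1.193e-03/-2.002e-02) = 25.077457
iter 2: u=0.309082  f(a)=+4.276e-06  f'(a)=-1.987e-02  a ← 25.077457 − (+4.276e-06/-1.987e-02) = 25.077672
iter 3: u=0.309080  f(a)=+5.539e-11  f'(a)=-1.987e-02  a ← 25.077672 − (+5.539e-11/-1.987e-02) = 25.077672
iter 4: u=0.309080  f(a)=+3.553e-15  f'(a)=-1.987e-02  a ← 25.077672 − (+3.553e-15/-1.987e-02) = 25.077672
converged: |Δa| < 1e-12 after 4 iterations
sag = a·(cosh(S/(2a)) − 1) = 25.077672·(cosh(0.309080) − 1) = 1.207405
T_max/T_min = cosh(S/(2a)) = 1.048147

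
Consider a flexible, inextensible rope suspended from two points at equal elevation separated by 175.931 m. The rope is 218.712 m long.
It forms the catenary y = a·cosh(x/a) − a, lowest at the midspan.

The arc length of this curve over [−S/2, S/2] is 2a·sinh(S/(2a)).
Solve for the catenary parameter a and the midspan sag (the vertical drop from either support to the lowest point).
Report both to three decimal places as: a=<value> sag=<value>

seed: a₀ = √(S³/(24(L−S))) = √(175.931³/(24·42.781)) = 72.825331
iter 1: u=1.207897  f(a)=+3.232e+00  f'(a)=-1.355e+00  a ← 72.825331 − (+3.232e+00/-1.355e+00) = 75.209376
iter 2: u=1.169608  f(a)=+1.655e-01  f'(a)=-1.220e+00  a ← 75.209376 − (+1.655e-01/-1.220e+00) = 75.345018
iter 3: u=1.167503  f(a)=+4.857e-04  f'(a)=-1.213e+00  a ← 75.345018 − (+4.857e-04/-1.213e+00) = 75.345419
iter 4: u=1.167496  f(a)=+4.211e-09  f'(a)=-1.213e+00  a ← 75.345419 − (+4.211e-09/-1.213e+00) = 75.345419
iter 5: u=1.167496  f(a)=-2.842e-14  f'(a)=-1.213e+00  a ← 75.345419 − (-2.842e-14/-1.213e+00) = 75.345419
converged: |Δa| < 1e-12 after 5 iterations
sag = a·(cosh(S/(2a)) − 1) = 75.345419·(cosh(1.167496) − 1) = 57.453929
T_max/T_min = cosh(S/(2a)) = 1.762540

a=75.345 sag=57.454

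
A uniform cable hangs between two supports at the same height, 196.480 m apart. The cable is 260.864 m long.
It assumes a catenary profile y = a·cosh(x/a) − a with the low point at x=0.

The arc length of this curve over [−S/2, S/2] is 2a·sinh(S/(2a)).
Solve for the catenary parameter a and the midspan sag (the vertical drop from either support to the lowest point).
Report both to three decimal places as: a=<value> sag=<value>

seed: a₀ = √(S³/(24(L−S))) = √(196.480³/(24·64.384)) = 70.062064
iter 1: u=1.402185  f(a)=+6.634e+00  f'(a)=-2.226e+00  a ← 70.062064 − (+6.634e+00/-2.226e+00) = 73.042792
iter 2: u=1.344965  f(a)=+4.468e-01  f'(a)=-1.935e+00  a ← 73.042792 − (+4.468e-01/-1.935e+00) = 73.273721
iter 3: u=1.340726  f(a)=+2.351e-03  f'(a)=-1.915e+00  a ← 73.273721 − (+2.351e-03/-1.915e+00) = 73.274949
iter 4: u=1.340704  f(a)=+6.585e-08  f'(a)=-1.915e+00  a ← 73.274949 − (+6.585e-08/-1.915e+00) = 73.274949
iter 5: u=1.340704  f(a)=+0.000e+00  f'(a)=-1.915e+00  a ← 73.274949 − (+0.000e+00/-1.915e+00) = 73.274949
converged: |Δa| < 1e-12 after 5 iterations
sag = a·(cosh(S/(2a)) − 1) = 73.274949·(cosh(1.340704) − 1) = 76.330281
T_max/T_min = cosh(S/(2a)) = 2.041697

a=73.275 sag=76.330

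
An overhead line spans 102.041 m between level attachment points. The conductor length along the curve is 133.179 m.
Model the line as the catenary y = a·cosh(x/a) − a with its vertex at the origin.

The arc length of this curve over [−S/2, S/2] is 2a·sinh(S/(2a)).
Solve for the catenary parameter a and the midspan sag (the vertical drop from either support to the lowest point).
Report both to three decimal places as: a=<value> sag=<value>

seed: a₀ = √(S³/(24(L−S))) = √(102.041³/(24·31.138)) = 37.706054
iter 1: u=1.353112  f(a)=+2.978e+00  f'(a)=-1.974e+00  a ← 37.706054 − (+2.978e+00/-1.974e+00) = 39.214316
iter 2: u=1.301068  f(a)=+1.880e-01  f'(a)=-1.732e+00  a ← 39.214316 − (+1.880e-01/-1.732e+00) = 39.322844
iter 3: u=1.297477  f(a)=+8.610e-04  f'(a)=-1.716e+00  a ← 39.322844 − (+8.610e-04/-1.716e+00) = 39.323346
iter 4: u=1.297461  f(a)=+1.824e-08  f'(a)=-1.716e+00  a ← 39.323346 − (+1.824e-08/-1.716e+00) = 39.323346
iter 5: u=1.297461  f(a)=+0.000e+00  f'(a)=-1.716e+00  a ← 39.323346 − (+0.000e+00/-1.716e+00) = 39.323346
converged: |Δa| < 1e-12 after 5 iterations
sag = a·(cosh(S/(2a)) − 1) = 39.323346·(cosh(1.297461) − 1) = 38.010263
T_max/T_min = cosh(S/(2a)) = 1.966608

a=39.323 sag=38.010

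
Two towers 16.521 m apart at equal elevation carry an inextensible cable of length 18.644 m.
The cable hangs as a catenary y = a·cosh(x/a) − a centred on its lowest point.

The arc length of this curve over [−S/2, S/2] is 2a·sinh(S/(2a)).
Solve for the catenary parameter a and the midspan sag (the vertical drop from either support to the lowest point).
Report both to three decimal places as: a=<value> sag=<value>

seed: a₀ = √(S³/(24(L−S))) = √(16.521³/(24·2.123)) = 9.407492
iter 1: u=0.878077  f(a)=+8.336e-02  f'(a)=-4.871e-01  a ← 9.407492 − (+8.336e-02/-4.871e-01) = 9.578628
iter 2: u=0.862389  f(a)=+2.329e-03  f'(a)=-4.602e-01  a ← 9.578628 − (+2.329e-03/-4.602e-01) = 9.583688
iter 3: u=0.861933  f(a)=+1.934e-06  f'(a)=-4.595e-01  a ← 9.583688 − (+1.934e-06/-4.595e-01) = 9.583693
iter 4: u=0.861933  f(a)=+1.332e-12  f'(a)=-4.595e-01  a ← 9.583693 − (+1.332e-12/-4.595e-01) = 9.583693
converged: |Δa| < 1e-12 after 4 iterations
sag = a·(cosh(S/(2a)) − 1) = 9.583693·(cosh(0.861933) − 1) = 3.785931
T_max/T_min = cosh(S/(2a)) = 1.395039

a=9.584 sag=3.786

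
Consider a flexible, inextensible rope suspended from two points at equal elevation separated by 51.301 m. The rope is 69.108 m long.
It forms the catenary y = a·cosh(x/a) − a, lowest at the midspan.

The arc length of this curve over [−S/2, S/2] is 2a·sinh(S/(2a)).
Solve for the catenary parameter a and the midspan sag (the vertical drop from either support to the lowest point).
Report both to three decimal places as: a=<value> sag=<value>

a=18.634 sag=20.624

seed: a₀ = √(S³/(24(L−S))) = √(51.301³/(24·17.807)) = 17.774105
iter 1: u=1.443139  f(a)=+1.949e+00  f'(a)=-2.453e+00  a ← 17.774105 − (+1.949e+00/-2.453e+00) = 18.568534
iter 2: u=1.381396  f(a)=+1.383e-01  f'(a)=-2.116e+00  a ← 18.568534 − (+1.383e-01/-2.116e+00) = 18.633872
iter 3: u=1.376552  f(a)=+8.137e-04  f'(a)=-2.092e+00  a ← 18.633872 − (+8.137e-04/-2.092e+00) = 18.634261
iter 4: u=1.376524  f(a)=+2.854e-08  f'(a)=-2.091e+00  a ← 18.634261 − (+2.854e-08/-2.091e+00) = 18.634261
iter 5: u=1.376524  f(a)=+0.000e+00  f'(a)=-2.091e+00  a ← 18.634261 − (+0.000e+00/-2.091e+00) = 18.634261
converged: |Δa| < 1e-12 after 5 iterations
sag = a·(cosh(S/(2a)) − 1) = 18.634261·(cosh(1.376524) − 1) = 20.624045
T_max/T_min = cosh(S/(2a)) = 2.106781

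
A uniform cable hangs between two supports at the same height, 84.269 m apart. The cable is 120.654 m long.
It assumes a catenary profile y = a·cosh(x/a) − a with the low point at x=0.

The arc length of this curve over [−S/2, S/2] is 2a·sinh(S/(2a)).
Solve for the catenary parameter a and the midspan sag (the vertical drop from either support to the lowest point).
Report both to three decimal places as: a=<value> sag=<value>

seed: a₀ = √(S³/(24(L−S))) = √(84.269³/(24·36.385)) = 26.177909
iter 1: u=1.609544  f(a)=+5.014e+00  f'(a)=-3.570e+00  a ← 26.177909 − (+5.014e+00/-3.570e+00) = 27.582550
iter 2: u=1.527578  f(a)=+4.319e-01  f'(a)=-2.979e+00  a ← 27.582550 − (+4.319e-01/-2.979e+00) = 27.727514
iter 3: u=1.519592  f(a)=+3.871e-03  f'(a)=-2.926e+00  a ← 27.727514 − (+3.871e-03/-2.926e+00) = 27.728837
iter 4: u=1.519519  f(a)=+3.171e-07  f'(a)=-2.926e+00  a ← 27.728837 − (+3.171e-07/-2.926e+00) = 27.728837
iter 5: u=1.519519  f(a)=+1.421e-14  f'(a)=-2.926e+00  a ← 27.728837 − (+1.421e-14/-2.926e+00) = 27.728837
converged: |Δa| < 1e-12 after 5 iterations
sag = a·(cosh(S/(2a)) − 1) = 27.728837·(cosh(1.519519) − 1) = 38.665706
T_max/T_min = cosh(S/(2a)) = 2.394422

a=27.729 sag=38.666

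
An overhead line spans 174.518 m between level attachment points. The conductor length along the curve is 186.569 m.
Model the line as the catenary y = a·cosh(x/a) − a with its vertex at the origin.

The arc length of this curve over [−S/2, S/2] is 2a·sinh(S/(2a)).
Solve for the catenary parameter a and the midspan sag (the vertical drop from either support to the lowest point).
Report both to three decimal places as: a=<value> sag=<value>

a=136.946 sag=28.753

seed: a₀ = √(S³/(24(L−S))) = √(174.518³/(24·12.051)) = 135.563626
iter 1: u=0.643676  f(a)=+2.521e-01  f'(a)=-1.853e-01  a ← 135.563626 − (+2.521e-01/-1.853e-01) = 136.924496
iter 2: u=0.637278  f(a)=+3.847e-03  f'(a)=-1.797e-01  a ← 136.924496 − (+3.847e-03/-1.797e-01) = 136.945909
iter 3: u=0.637179  f(a)=+9.263e-07  f'(a)=-1.796e-01  a ← 136.945909 − (+9.263e-07/-1.796e-01) = 136.945914
iter 4: u=0.637179  f(a)=+5.684e-14  f'(a)=-1.796e-01  a ← 136.945914 − (+5.684e-14/-1.796e-01) = 136.945914
converged: |Δa| < 1e-12 after 4 iterations
sag = a·(cosh(S/(2a)) − 1) = 136.945914·(cosh(0.637179) − 1) = 28.753155
T_max/T_min = cosh(S/(2a)) = 1.209960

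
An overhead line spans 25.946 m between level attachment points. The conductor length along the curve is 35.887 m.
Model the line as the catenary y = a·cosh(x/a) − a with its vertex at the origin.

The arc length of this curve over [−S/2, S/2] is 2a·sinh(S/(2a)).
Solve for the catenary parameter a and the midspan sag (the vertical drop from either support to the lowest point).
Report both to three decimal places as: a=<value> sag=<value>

seed: a₀ = √(S³/(24(L−S))) = √(25.946³/(24·9.941)) = 8.556280
iter 1: u=1.516196  f(a)=+1.207e+00  f'(a)=-2.904e+00  a ← 8.556280 − (+1.207e+00/-2.904e+00) = 8.972044
iter 2: u=1.445936  f(a)=+9.357e-02  f'(a)=-2.469e+00  a ← 8.972044 − (+9.357e-02/-2.469e+00) = 9.009936
iter 3: u=1.439855  f(a)=+6.665e-04  f'(a)=-2.434e+00  a ← 9.009936 − (+6.665e-04/-2.434e+00) = 9.010209
iter 4: u=1.439811  f(a)=+3.435e-08  f'(a)=-2.434e+00  a ← 9.010209 − (+3.435e-08/-2.434e+00) = 9.010209
iter 5: u=1.439811  f(a)=+0.000e+00  f'(a)=-2.434e+00  a ← 9.010209 − (+0.000e+00/-2.434e+00) = 9.010209
converged: |Δa| < 1e-12 after 5 iterations
sag = a·(cosh(S/(2a)) − 1) = 9.010209·(cosh(1.439811) − 1) = 11.068462
T_max/T_min = cosh(S/(2a)) = 2.228436

a=9.010 sag=11.068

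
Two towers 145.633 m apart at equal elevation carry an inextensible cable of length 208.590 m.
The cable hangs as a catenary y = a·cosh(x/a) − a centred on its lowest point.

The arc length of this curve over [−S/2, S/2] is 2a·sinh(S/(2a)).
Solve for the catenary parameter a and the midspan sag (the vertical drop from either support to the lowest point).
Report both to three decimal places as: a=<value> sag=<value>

seed: a₀ = √(S³/(24(L−S))) = √(145.633³/(24·62.957)) = 45.212868
iter 1: u=1.610526  f(a)=+8.688e+00  f'(a)=-3.577e+00  a ← 45.212868 − (+8.688e+00/-3.577e+00) = 47.641306
iter 2: u=1.528432  f(a)=+7.490e-01  f'(a)=-2.985e+00  a ← 47.641306 − (+7.490e-01/-2.985e+00) = 47.892249
iter 3: u=1.520423  f(a)=+6.729e-03  f'(a)=-2.932e+00  a ← 47.892249 − (+6.729e-03/-2.932e+00) = 47.894545
iter 4: u=1.520351  f(a)=+5.538e-07  f'(a)=-2.931e+00  a ← 47.894545 − (+5.538e-07/-2.931e+00) = 47.894545
iter 5: u=1.520351  f(a)=+0.000e+00  f'(a)=-2.931e+00  a ← 47.894545 − (+0.000e+00/-2.931e+00) = 47.894545
converged: |Δa| < 1e-12 after 5 iterations
sag = a·(cosh(S/(2a)) − 1) = 47.894545·(cosh(1.520351) − 1) = 66.871890
T_max/T_min = cosh(S/(2a)) = 2.396232

a=47.895 sag=66.872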